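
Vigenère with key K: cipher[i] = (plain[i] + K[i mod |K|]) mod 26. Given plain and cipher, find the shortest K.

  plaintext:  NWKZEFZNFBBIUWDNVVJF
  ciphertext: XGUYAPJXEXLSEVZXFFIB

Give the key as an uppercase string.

KKKZW

  i= 0: X-N = 10 → K
  i= 1: G-W = 10 → K
  i= 2: U-K = 10 → K
  i= 3: Y-Z = 25 → Z
  i= 4: A-E = 22 → W
  i= 5: P-F = 10 → K
  i= 6: J-Z = 10 → K
  i= 7: X-N = 10 → K
  i= 8: E-F = 25 → Z
  i= 9: X-B = 22 → W
  i=10: L-B = 10 → K
  i=11: S-I = 10 → K
  i=12: E-U = 10 → K
  i=13: V-W = 25 → Z
  i=14: Z-D = 22 → W
  i=15: X-N = 10 → K
  i=16: F-V = 10 → K
  i=17: F-V = 10 → K
  i=18: I-J = 25 → Z
  i=19: B-F = 22 → W
  shifts repeat with period 5: KKKZW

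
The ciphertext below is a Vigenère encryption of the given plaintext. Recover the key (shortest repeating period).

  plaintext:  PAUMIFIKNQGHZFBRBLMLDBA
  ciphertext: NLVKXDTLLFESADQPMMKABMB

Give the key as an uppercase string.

  i= 0: N-P = 24 → Y
  i= 1: L-A = 11 → L
  i= 2: V-U =  1 → B
  i= 3: K-M = 24 → Y
  i= 4: X-I = 15 → P
  i= 5: D-F = 24 → Y
  i= 6: T-I = 11 → L
  i= 7: L-K =  1 → B
  i= 8: L-N = 24 → Y
  i= 9: F-Q = 15 → P
  i=10: E-G = 24 → Y
  i=11: S-H = 11 → L
  i=12: A-Z =  1 → B
  i=13: D-F = 24 → Y
  i=14: Q-B = 15 → P
  i=15: P-R = 24 → Y
  i=16: M-B = 11 → L
  i=17: M-L =  1 → B
  i=18: K-M = 24 → Y
  i=19: A-L = 15 → P
  i=20: B-D = 24 → Y
  i=21: M-B = 11 → L
  i=22: B-A =  1 → B
  shifts repeat with period 5: YLBYP

YLBYP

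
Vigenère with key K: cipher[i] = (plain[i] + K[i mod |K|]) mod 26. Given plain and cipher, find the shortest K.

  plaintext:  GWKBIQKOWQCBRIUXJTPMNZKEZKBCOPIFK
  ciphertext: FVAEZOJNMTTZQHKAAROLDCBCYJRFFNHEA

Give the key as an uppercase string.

ZZQDRY

  i= 0: F-G = 25 → Z
  i= 1: V-W = 25 → Z
  i= 2: A-K = 16 → Q
  i= 3: E-B =  3 → D
  i= 4: Z-I = 17 → R
  i= 5: O-Q = 24 → Y
  i= 6: J-K = 25 → Z
  i= 7: N-O = 25 → Z
  i= 8: M-W = 16 → Q
  i= 9: T-Q =  3 → D
  i=10: T-C = 17 → R
  i=11: Z-B = 24 → Y
  i=12: Q-R = 25 → Z
  i=13: H-I = 25 → Z
  i=14: K-U = 16 → Q
  i=15: A-X =  3 → D
  i=16: A-J = 17 → R
  i=17: R-T = 24 → Y
  i=18: O-P = 25 → Z
  i=19: L-M = 25 → Z
  i=20: D-N = 16 → Q
  i=21: C-Z =  3 → D
  i=22: B-K = 17 → R
  i=23: C-E = 24 → Y
  i=24: Y-Z = 25 → Z
  i=25: J-K = 25 → Z
  i=26: R-B = 16 → Q
  i=27: F-C =  3 → D
  i=28: F-O = 17 → R
  i=29: N-P = 24 → Y
  i=30: H-I = 25 → Z
  i=31: E-F = 25 → Z
  i=32: A-K = 16 → Q
  shifts repeat with period 6: ZZQDRY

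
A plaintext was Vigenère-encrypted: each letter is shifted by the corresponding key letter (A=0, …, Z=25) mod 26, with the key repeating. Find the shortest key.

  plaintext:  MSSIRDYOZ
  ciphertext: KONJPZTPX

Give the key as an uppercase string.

YWVB

  i= 0: K-M = 24 → Y
  i= 1: O-S = 22 → W
  i= 2: N-S = 21 → V
  i= 3: J-I =  1 → B
  i= 4: P-R = 24 → Y
  i= 5: Z-D = 22 → W
  i= 6: T-Y = 21 → V
  i= 7: P-O =  1 → B
  i= 8: X-Z = 24 → Y
  shifts repeat with period 4: YWVB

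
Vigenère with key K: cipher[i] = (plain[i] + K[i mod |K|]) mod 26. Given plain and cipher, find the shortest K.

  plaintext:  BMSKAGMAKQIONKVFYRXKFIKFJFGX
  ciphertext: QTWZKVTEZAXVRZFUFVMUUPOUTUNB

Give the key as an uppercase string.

  i= 0: Q-B = 15 → P
  i= 1: T-M =  7 → H
  i= 2: W-S =  4 → E
  i= 3: Z-K = 15 → P
  i= 4: K-A = 10 → K
  i= 5: V-G = 15 → P
  i= 6: T-M =  7 → H
  i= 7: E-A =  4 → E
  i= 8: Z-K = 15 → P
  i= 9: A-Q = 10 → K
  i=10: X-I = 15 → P
  i=11: V-O =  7 → H
  i=12: R-N =  4 → E
  i=13: Z-K = 15 → P
  i=14: F-V = 10 → K
  i=15: U-F = 15 → P
  i=16: F-Y =  7 → H
  i=17: V-R =  4 → E
  i=18: M-X = 15 → P
  i=19: U-K = 10 → K
  i=20: U-F = 15 → P
  i=21: P-I =  7 → H
  i=22: O-K =  4 → E
  i=23: U-F = 15 → P
  i=24: T-J = 10 → K
  i=25: U-F = 15 → P
  i=26: N-G =  7 → H
  i=27: B-X =  4 → E
  shifts repeat with period 5: PHEPK

PHEPK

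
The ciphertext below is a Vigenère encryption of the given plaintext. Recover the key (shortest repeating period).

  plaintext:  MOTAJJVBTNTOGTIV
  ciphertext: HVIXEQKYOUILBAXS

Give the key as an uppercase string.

VHPX

  i= 0: H-M = 21 → V
  i= 1: V-O =  7 → H
  i= 2: I-T = 15 → P
  i= 3: X-A = 23 → X
  i= 4: E-J = 21 → V
  i= 5: Q-J =  7 → H
  i= 6: K-V = 15 → P
  i= 7: Y-B = 23 → X
  i= 8: O-T = 21 → V
  i= 9: U-N =  7 → H
  i=10: I-T = 15 → P
  i=11: L-O = 23 → X
  i=12: B-G = 21 → V
  i=13: A-T =  7 → H
  i=14: X-I = 15 → P
  i=15: S-V = 23 → X
  shifts repeat with period 4: VHPX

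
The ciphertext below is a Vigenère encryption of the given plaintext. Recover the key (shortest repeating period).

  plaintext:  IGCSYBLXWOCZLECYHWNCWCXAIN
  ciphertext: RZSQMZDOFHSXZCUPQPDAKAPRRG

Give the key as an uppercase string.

  i= 0: R-I =  9 → J
  i= 1: Z-G = 19 → T
  i= 2: S-C = 16 → Q
  i= 3: Q-S = 24 → Y
  i= 4: M-Y = 14 → O
  i= 5: Z-B = 24 → Y
  i= 6: D-L = 18 → S
  i= 7: O-X = 17 → R
  i= 8: F-W =  9 → J
  i= 9: H-O = 19 → T
  i=10: S-C = 16 → Q
  i=11: X-Z = 24 → Y
  i=12: Z-L = 14 → O
  i=13: C-E = 24 → Y
  i=14: U-C = 18 → S
  i=15: P-Y = 17 → R
  i=16: Q-H =  9 → J
  i=17: P-W = 19 → T
  i=18: D-N = 16 → Q
  i=19: A-C = 24 → Y
  i=20: K-W = 14 → O
  i=21: A-C = 24 → Y
  i=22: P-X = 18 → S
  i=23: R-A = 17 → R
  i=24: R-I =  9 → J
  i=25: G-N = 19 → T
  shifts repeat with period 8: JTQYOYSR

JTQYOYSR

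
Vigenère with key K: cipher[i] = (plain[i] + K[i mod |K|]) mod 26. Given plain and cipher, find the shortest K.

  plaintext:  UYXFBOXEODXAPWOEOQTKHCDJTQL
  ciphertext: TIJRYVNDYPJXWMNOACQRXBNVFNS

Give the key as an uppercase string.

  i= 0: T-U = 25 → Z
  i= 1: I-Y = 10 → K
  i= 2: J-X = 12 → M
  i= 3: R-F = 12 → M
  i= 4: Y-B = 23 → X
  i= 5: V-O =  7 → H
  i= 6: N-X = 16 → Q
  i= 7: D-E = 25 → Z
  i= 8: Y-O = 10 → K
  i= 9: P-D = 12 → M
  i=10: J-X = 12 → M
  i=11: X-A = 23 → X
  i=12: W-P =  7 → H
  i=13: M-W = 16 → Q
  i=14: N-O = 25 → Z
  i=15: O-E = 10 → K
  i=16: A-O = 12 → M
  i=17: C-Q = 12 → M
  i=18: Q-T = 23 → X
  i=19: R-K =  7 → H
  i=20: X-H = 16 → Q
  i=21: B-C = 25 → Z
  i=22: N-D = 10 → K
  i=23: V-J = 12 → M
  i=24: F-T = 12 → M
  i=25: N-Q = 23 → X
  i=26: S-L =  7 → H
  shifts repeat with period 7: ZKMMXHQ

ZKMMXHQ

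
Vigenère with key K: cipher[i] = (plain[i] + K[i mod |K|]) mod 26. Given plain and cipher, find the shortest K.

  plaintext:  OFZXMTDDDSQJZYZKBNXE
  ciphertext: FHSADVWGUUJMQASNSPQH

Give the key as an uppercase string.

  i= 0: F-O = 17 → R
  i= 1: H-F =  2 → C
  i= 2: S-Z = 19 → T
  i= 3: A-X =  3 → D
  i= 4: D-M = 17 → R
  i= 5: V-T =  2 → C
  i= 6: W-D = 19 → T
  i= 7: G-D =  3 → D
  i= 8: U-D = 17 → R
  i= 9: U-S =  2 → C
  i=10: J-Q = 19 → T
  i=11: M-J =  3 → D
  i=12: Q-Z = 17 → R
  i=13: A-Y =  2 → C
  i=14: S-Z = 19 → T
  i=15: N-K =  3 → D
  i=16: S-B = 17 → R
  i=17: P-N =  2 → C
  i=18: Q-X = 19 → T
  i=19: H-E =  3 → D
  shifts repeat with period 4: RCTD

RCTD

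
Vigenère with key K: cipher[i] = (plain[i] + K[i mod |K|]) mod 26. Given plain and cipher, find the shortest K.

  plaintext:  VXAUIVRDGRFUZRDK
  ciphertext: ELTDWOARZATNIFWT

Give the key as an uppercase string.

  i= 0: E-V =  9 → J
  i= 1: L-X = 14 → O
  i= 2: T-A = 19 → T
  i= 3: D-U =  9 → J
  i= 4: W-I = 14 → O
  i= 5: O-V = 19 → T
  i= 6: A-R =  9 → J
  i= 7: R-D = 14 → O
  i= 8: Z-G = 19 → T
  i= 9: A-R =  9 → J
  i=10: T-F = 14 → O
  i=11: N-U = 19 → T
  i=12: I-Z =  9 → J
  i=13: F-R = 14 → O
  i=14: W-D = 19 → T
  i=15: T-K =  9 → J
  shifts repeat with period 3: JOT

JOT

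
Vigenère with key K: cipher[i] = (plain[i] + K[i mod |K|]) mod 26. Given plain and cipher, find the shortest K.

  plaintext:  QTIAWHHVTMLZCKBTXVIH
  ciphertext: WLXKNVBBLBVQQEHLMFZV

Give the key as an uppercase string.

  i= 0: W-Q =  6 → G
  i= 1: L-T = 18 → S
  i= 2: X-I = 15 → P
  i= 3: K-A = 10 → K
  i= 4: N-W = 17 → R
  i= 5: V-H = 14 → O
  i= 6: B-H = 20 → U
  i= 7: B-V =  6 → G
  i= 8: L-T = 18 → S
  i= 9: B-M = 15 → P
  i=10: V-L = 10 → K
  i=11: Q-Z = 17 → R
  i=12: Q-C = 14 → O
  i=13: E-K = 20 → U
  i=14: H-B =  6 → G
  i=15: L-T = 18 → S
  i=16: M-X = 15 → P
  i=17: F-V = 10 → K
  i=18: Z-I = 17 → R
  i=19: V-H = 14 → O
  shifts repeat with period 7: GSPKROU

GSPKROU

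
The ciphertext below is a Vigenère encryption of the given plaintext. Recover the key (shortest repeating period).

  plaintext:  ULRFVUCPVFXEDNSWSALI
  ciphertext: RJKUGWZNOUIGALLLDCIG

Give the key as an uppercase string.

  i= 0: R-U = 23 → X
  i= 1: J-L = 24 → Y
  i= 2: K-R = 19 → T
  i= 3: U-F = 15 → P
  i= 4: G-V = 11 → L
  i= 5: W-U =  2 → C
  i= 6: Z-C = 23 → X
  i= 7: N-P = 24 → Y
  i= 8: O-V = 19 → T
  i= 9: U-F = 15 → P
  i=10: I-X = 11 → L
  i=11: G-E =  2 → C
  i=12: A-D = 23 → X
  i=13: L-N = 24 → Y
  i=14: L-S = 19 → T
  i=15: L-W = 15 → P
  i=16: D-S = 11 → L
  i=17: C-A =  2 → C
  i=18: I-L = 23 → X
  i=19: G-I = 24 → Y
  shifts repeat with period 6: XYTPLC

XYTPLC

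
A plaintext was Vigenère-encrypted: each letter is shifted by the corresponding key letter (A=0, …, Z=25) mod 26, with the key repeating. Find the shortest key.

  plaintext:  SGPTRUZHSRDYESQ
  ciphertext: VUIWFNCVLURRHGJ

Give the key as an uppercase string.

  i= 0: V-S =  3 → D
  i= 1: U-G = 14 → O
  i= 2: I-P = 19 → T
  i= 3: W-T =  3 → D
  i= 4: F-R = 14 → O
  i= 5: N-U = 19 → T
  i= 6: C-Z =  3 → D
  i= 7: V-H = 14 → O
  i= 8: L-S = 19 → T
  i= 9: U-R =  3 → D
  i=10: R-D = 14 → O
  i=11: R-Y = 19 → T
  i=12: H-E =  3 → D
  i=13: G-S = 14 → O
  i=14: J-Q = 19 → T
  shifts repeat with period 3: DOT

DOT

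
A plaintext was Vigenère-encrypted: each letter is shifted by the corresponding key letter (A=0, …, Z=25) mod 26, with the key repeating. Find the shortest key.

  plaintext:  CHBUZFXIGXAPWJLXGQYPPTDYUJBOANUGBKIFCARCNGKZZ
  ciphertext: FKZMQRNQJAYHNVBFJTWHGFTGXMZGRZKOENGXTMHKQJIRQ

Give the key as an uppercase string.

DDYSRMQI

  i= 0: F-C =  3 → D
  i= 1: K-H =  3 → D
  i= 2: Z-B = 24 → Y
  i= 3: M-U = 18 → S
  i= 4: Q-Z = 17 → R
  i= 5: R-F = 12 → M
  i= 6: N-X = 16 → Q
  i= 7: Q-I =  8 → I
  i= 8: J-G =  3 → D
  i= 9: A-X =  3 → D
  i=10: Y-A = 24 → Y
  i=11: H-P = 18 → S
  i=12: N-W = 17 → R
  i=13: V-J = 12 → M
  i=14: B-L = 16 → Q
  i=15: F-X =  8 → I
  i=16: J-G =  3 → D
  i=17: T-Q =  3 → D
  i=18: W-Y = 24 → Y
  i=19: H-P = 18 → S
  i=20: G-P = 17 → R
  i=21: F-T = 12 → M
  i=22: T-D = 16 → Q
  i=23: G-Y =  8 → I
  i=24: X-U =  3 → D
  i=25: M-J =  3 → D
  i=26: Z-B = 24 → Y
  i=27: G-O = 18 → S
  i=28: R-A = 17 → R
  i=29: Z-N = 12 → M
  i=30: K-U = 16 → Q
  i=31: O-G =  8 → I
  i=32: E-B =  3 → D
  i=33: N-K =  3 → D
  i=34: G-I = 24 → Y
  i=35: X-F = 18 → S
  i=36: T-C = 17 → R
  i=37: M-A = 12 → M
  i=38: H-R = 16 → Q
  i=39: K-C =  8 → I
  i=40: Q-N =  3 → D
  i=41: J-G =  3 → D
  i=42: I-K = 24 → Y
  i=43: R-Z = 18 → S
  i=44: Q-Z = 17 → R
  shifts repeat with period 8: DDYSRMQI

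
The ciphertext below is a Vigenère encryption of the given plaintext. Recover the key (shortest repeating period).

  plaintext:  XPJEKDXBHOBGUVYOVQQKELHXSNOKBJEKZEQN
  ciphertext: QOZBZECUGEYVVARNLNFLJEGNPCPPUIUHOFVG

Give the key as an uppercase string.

TZQXPBF

  i= 0: Q-X = 19 → T
  i= 1: O-P = 25 → Z
  i= 2: Z-J = 16 → Q
  i= 3: B-E = 23 → X
  i= 4: Z-K = 15 → P
  i= 5: E-D =  1 → B
  i= 6: C-X =  5 → F
  i= 7: U-B = 19 → T
  i= 8: G-H = 25 → Z
  i= 9: E-O = 16 → Q
  i=10: Y-B = 23 → X
  i=11: V-G = 15 → P
  i=12: V-U =  1 → B
  i=13: A-V =  5 → F
  i=14: R-Y = 19 → T
  i=15: N-O = 25 → Z
  i=16: L-V = 16 → Q
  i=17: N-Q = 23 → X
  i=18: F-Q = 15 → P
  i=19: L-K =  1 → B
  i=20: J-E =  5 → F
  i=21: E-L = 19 → T
  i=22: G-H = 25 → Z
  i=23: N-X = 16 → Q
  i=24: P-S = 23 → X
  i=25: C-N = 15 → P
  i=26: P-O =  1 → B
  i=27: P-K =  5 → F
  i=28: U-B = 19 → T
  i=29: I-J = 25 → Z
  i=30: U-E = 16 → Q
  i=31: H-K = 23 → X
  i=32: O-Z = 15 → P
  i=33: F-E =  1 → B
  i=34: V-Q =  5 → F
  i=35: G-N = 19 → T
  shifts repeat with period 7: TZQXPBF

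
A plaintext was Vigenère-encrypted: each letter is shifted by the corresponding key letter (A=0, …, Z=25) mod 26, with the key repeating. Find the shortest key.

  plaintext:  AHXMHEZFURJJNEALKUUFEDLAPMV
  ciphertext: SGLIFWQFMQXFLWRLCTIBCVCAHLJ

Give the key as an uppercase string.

  i= 0: S-A = 18 → S
  i= 1: G-H = 25 → Z
  i= 2: L-X = 14 → O
  i= 3: I-M = 22 → W
  i= 4: F-H = 24 → Y
  i= 5: W-E = 18 → S
  i= 6: Q-Z = 17 → R
  i= 7: F-F =  0 → A
  i= 8: M-U = 18 → S
  i= 9: Q-R = 25 → Z
  i=10: X-J = 14 → O
  i=11: F-J = 22 → W
  i=12: L-N = 24 → Y
  i=13: W-E = 18 → S
  i=14: R-A = 17 → R
  i=15: L-L =  0 → A
  i=16: C-K = 18 → S
  i=17: T-U = 25 → Z
  i=18: I-U = 14 → O
  i=19: B-F = 22 → W
  i=20: C-E = 24 → Y
  i=21: V-D = 18 → S
  i=22: C-L = 17 → R
  i=23: A-A =  0 → A
  i=24: H-P = 18 → S
  i=25: L-M = 25 → Z
  i=26: J-V = 14 → O
  shifts repeat with period 8: SZOWYSRA

SZOWYSRA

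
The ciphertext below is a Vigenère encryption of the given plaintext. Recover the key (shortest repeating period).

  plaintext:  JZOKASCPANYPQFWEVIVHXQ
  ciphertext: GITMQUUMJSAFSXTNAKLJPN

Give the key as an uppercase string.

XJFCQCS

  i= 0: G-J = 23 → X
  i= 1: I-Z =  9 → J
  i= 2: T-O =  5 → F
  i= 3: M-K =  2 → C
  i= 4: Q-A = 16 → Q
  i= 5: U-S =  2 → C
  i= 6: U-C = 18 → S
  i= 7: M-P = 23 → X
  i= 8: J-A =  9 → J
  i= 9: S-N =  5 → F
  i=10: A-Y =  2 → C
  i=11: F-P = 16 → Q
  i=12: S-Q =  2 → C
  i=13: X-F = 18 → S
  i=14: T-W = 23 → X
  i=15: N-E =  9 → J
  i=16: A-V =  5 → F
  i=17: K-I =  2 → C
  i=18: L-V = 16 → Q
  i=19: J-H =  2 → C
  i=20: P-X = 18 → S
  i=21: N-Q = 23 → X
  shifts repeat with period 7: XJFCQCS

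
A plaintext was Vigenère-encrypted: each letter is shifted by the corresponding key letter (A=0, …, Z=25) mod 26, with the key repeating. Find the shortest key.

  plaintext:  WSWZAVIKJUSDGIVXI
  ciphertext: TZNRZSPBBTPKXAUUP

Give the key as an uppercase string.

  i= 0: T-W = 23 → X
  i= 1: Z-S =  7 → H
  i= 2: N-W = 17 → R
  i= 3: R-Z = 18 → S
  i= 4: Z-A = 25 → Z
  i= 5: S-V = 23 → X
  i= 6: P-I =  7 → H
  i= 7: B-K = 17 → R
  i= 8: B-J = 18 → S
  i= 9: T-U = 25 → Z
  i=10: P-S = 23 → X
  i=11: K-D =  7 → H
  i=12: X-G = 17 → R
  i=13: A-I = 18 → S
  i=14: U-V = 25 → Z
  i=15: U-X = 23 → X
  i=16: P-I =  7 → H
  shifts repeat with period 5: XHRSZ

XHRSZ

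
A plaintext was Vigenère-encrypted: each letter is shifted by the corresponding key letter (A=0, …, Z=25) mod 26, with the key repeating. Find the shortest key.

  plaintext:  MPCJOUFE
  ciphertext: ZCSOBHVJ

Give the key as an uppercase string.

  i= 0: Z-M = 13 → N
  i= 1: C-P = 13 → N
  i= 2: S-C = 16 → Q
  i= 3: O-J =  5 → F
  i= 4: B-O = 13 → N
  i= 5: H-U = 13 → N
  i= 6: V-F = 16 → Q
  i= 7: J-E =  5 → F
  shifts repeat with period 4: NNQF

NNQF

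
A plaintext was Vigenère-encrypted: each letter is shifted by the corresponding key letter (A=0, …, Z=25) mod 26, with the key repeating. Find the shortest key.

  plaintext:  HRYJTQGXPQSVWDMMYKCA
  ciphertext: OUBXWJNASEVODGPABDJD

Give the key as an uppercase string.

  i= 0: O-H =  7 → H
  i= 1: U-R =  3 → D
  i= 2: B-Y =  3 → D
  i= 3: X-J = 14 → O
  i= 4: W-T =  3 → D
  i= 5: J-Q = 19 → T
  i= 6: N-G =  7 → H
  i= 7: A-X =  3 → D
  i= 8: S-P =  3 → D
  i= 9: E-Q = 14 → O
  i=10: V-S =  3 → D
  i=11: O-V = 19 → T
  i=12: D-W =  7 → H
  i=13: G-D =  3 → D
  i=14: P-M =  3 → D
  i=15: A-M = 14 → O
  i=16: B-Y =  3 → D
  i=17: D-K = 19 → T
  i=18: J-C =  7 → H
  i=19: D-A =  3 → D
  shifts repeat with period 6: HDDODT

HDDODT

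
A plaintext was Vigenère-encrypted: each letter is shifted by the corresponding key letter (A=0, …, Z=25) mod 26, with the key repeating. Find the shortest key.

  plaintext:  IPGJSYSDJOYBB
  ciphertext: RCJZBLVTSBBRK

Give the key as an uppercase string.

JNDQ

  i= 0: R-I =  9 → J
  i= 1: C-P = 13 → N
  i= 2: J-G =  3 → D
  i= 3: Z-J = 16 → Q
  i= 4: B-S =  9 → J
  i= 5: L-Y = 13 → N
  i= 6: V-S =  3 → D
  i= 7: T-D = 16 → Q
  i= 8: S-J =  9 → J
  i= 9: B-O = 13 → N
  i=10: B-Y =  3 → D
  i=11: R-B = 16 → Q
  i=12: K-B =  9 → J
  shifts repeat with period 4: JNDQ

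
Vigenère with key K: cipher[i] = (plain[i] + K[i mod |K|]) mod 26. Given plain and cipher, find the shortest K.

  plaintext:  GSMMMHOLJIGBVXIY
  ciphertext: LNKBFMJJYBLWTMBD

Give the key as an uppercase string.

  i= 0: L-G =  5 → F
  i= 1: N-S = 21 → V
  i= 2: K-M = 24 → Y
  i= 3: B-M = 15 → P
  i= 4: F-M = 19 → T
  i= 5: M-H =  5 → F
  i= 6: J-O = 21 → V
  i= 7: J-L = 24 → Y
  i= 8: Y-J = 15 → P
  i= 9: B-I = 19 → T
  i=10: L-G =  5 → F
  i=11: W-B = 21 → V
  i=12: T-V = 24 → Y
  i=13: M-X = 15 → P
  i=14: B-I = 19 → T
  i=15: D-Y =  5 → F
  shifts repeat with period 5: FVYPT

FVYPT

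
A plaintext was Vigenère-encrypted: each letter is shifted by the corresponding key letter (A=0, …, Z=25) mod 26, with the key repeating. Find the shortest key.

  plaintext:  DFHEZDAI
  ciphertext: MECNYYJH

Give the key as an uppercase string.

JZV

  i= 0: M-D =  9 → J
  i= 1: E-F = 25 → Z
  i= 2: C-H = 21 → V
  i= 3: N-E =  9 → J
  i= 4: Y-Z = 25 → Z
  i= 5: Y-D = 21 → V
  i= 6: J-A =  9 → J
  i= 7: H-I = 25 → Z
  shifts repeat with period 3: JZV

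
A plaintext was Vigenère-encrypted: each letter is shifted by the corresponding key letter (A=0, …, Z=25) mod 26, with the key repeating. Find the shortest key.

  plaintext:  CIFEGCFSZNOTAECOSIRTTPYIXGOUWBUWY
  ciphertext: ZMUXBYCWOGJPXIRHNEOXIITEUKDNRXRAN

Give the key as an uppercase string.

  i= 0: Z-C = 23 → X
  i= 1: M-I =  4 → E
  i= 2: U-F = 15 → P
  i= 3: X-E = 19 → T
  i= 4: B-G = 21 → V
  i= 5: Y-C = 22 → W
  i= 6: C-F = 23 → X
  i= 7: W-S =  4 → E
  i= 8: O-Z = 15 → P
  i= 9: G-N = 19 → T
  i=10: J-O = 21 → V
  i=11: P-T = 22 → W
  i=12: X-A = 23 → X
  i=13: I-E =  4 → E
  i=14: R-C = 15 → P
  i=15: H-O = 19 → T
  i=16: N-S = 21 → V
  i=17: E-I = 22 → W
  i=18: O-R = 23 → X
  i=19: X-T =  4 → E
  i=20: I-T = 15 → P
  i=21: I-P = 19 → T
  i=22: T-Y = 21 → V
  i=23: E-I = 22 → W
  i=24: U-X = 23 → X
  i=25: K-G =  4 → E
  i=26: D-O = 15 → P
  i=27: N-U = 19 → T
  i=28: R-W = 21 → V
  i=29: X-B = 22 → W
  i=30: R-U = 23 → X
  i=31: A-W =  4 → E
  i=32: N-Y = 15 → P
  shifts repeat with period 6: XEPTVW

XEPTVW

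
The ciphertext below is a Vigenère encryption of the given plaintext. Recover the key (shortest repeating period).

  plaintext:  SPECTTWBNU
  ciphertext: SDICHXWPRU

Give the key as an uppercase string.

  i= 0: S-S =  0 → A
  i= 1: D-P = 14 → O
  i= 2: I-E =  4 → E
  i= 3: C-C =  0 → A
  i= 4: H-T = 14 → O
  i= 5: X-T =  4 → E
  i= 6: W-W =  0 → A
  i= 7: P-B = 14 → O
  i= 8: R-N =  4 → E
  i= 9: U-U =  0 → A
  shifts repeat with period 3: AOE

AOE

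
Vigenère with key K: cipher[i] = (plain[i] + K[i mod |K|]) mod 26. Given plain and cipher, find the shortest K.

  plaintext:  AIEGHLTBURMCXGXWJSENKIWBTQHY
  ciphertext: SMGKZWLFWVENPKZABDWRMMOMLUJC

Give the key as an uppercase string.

  i= 0: S-A = 18 → S
  i= 1: M-I =  4 → E
  i= 2: G-E =  2 → C
  i= 3: K-G =  4 → E
  i= 4: Z-H = 18 → S
  i= 5: W-L = 11 → L
  i= 6: L-T = 18 → S
  i= 7: F-B =  4 → E
  i= 8: W-U =  2 → C
  i= 9: V-R =  4 → E
  i=10: E-M = 18 → S
  i=11: N-C = 11 → L
  i=12: P-X = 18 → S
  i=13: K-G =  4 → E
  i=14: Z-X =  2 → C
  i=15: A-W =  4 → E
  i=16: B-J = 18 → S
  i=17: D-S = 11 → L
  i=18: W-E = 18 → S
  i=19: R-N =  4 → E
  i=20: M-K =  2 → C
  i=21: M-I =  4 → E
  i=22: O-W = 18 → S
  i=23: M-B = 11 → L
  i=24: L-T = 18 → S
  i=25: U-Q =  4 → E
  i=26: J-H =  2 → C
  i=27: C-Y =  4 → E
  shifts repeat with period 6: SECESL

SECESL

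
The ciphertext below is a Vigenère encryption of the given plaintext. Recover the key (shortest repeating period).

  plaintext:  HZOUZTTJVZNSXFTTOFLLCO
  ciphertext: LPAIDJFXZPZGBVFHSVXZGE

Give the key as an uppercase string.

  i= 0: L-H =  4 → E
  i= 1: P-Z = 16 → Q
  i= 2: A-O = 12 → M
  i= 3: I-U = 14 → O
  i= 4: D-Z =  4 → E
  i= 5: J-T = 16 → Q
  i= 6: F-T = 12 → M
  i= 7: X-J = 14 → O
  i= 8: Z-V =  4 → E
  i= 9: P-Z = 16 → Q
  i=10: Z-N = 12 → M
  i=11: G-S = 14 → O
  i=12: B-X =  4 → E
  i=13: V-F = 16 → Q
  i=14: F-T = 12 → M
  i=15: H-T = 14 → O
  i=16: S-O =  4 → E
  i=17: V-F = 16 → Q
  i=18: X-L = 12 → M
  i=19: Z-L = 14 → O
  i=20: G-C =  4 → E
  i=21: E-O = 16 → Q
  shifts repeat with period 4: EQMO

EQMO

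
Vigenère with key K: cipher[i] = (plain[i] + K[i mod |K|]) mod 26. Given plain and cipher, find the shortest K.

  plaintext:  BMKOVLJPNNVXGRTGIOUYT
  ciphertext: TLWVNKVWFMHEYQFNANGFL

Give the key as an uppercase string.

SZMH

  i= 0: T-B = 18 → S
  i= 1: L-M = 25 → Z
  i= 2: W-K = 12 → M
  i= 3: V-O =  7 → H
  i= 4: N-V = 18 → S
  i= 5: K-L = 25 → Z
  i= 6: V-J = 12 → M
  i= 7: W-P =  7 → H
  i= 8: F-N = 18 → S
  i= 9: M-N = 25 → Z
  i=10: H-V = 12 → M
  i=11: E-X =  7 → H
  i=12: Y-G = 18 → S
  i=13: Q-R = 25 → Z
  i=14: F-T = 12 → M
  i=15: N-G =  7 → H
  i=16: A-I = 18 → S
  i=17: N-O = 25 → Z
  i=18: G-U = 12 → M
  i=19: F-Y =  7 → H
  i=20: L-T = 18 → S
  shifts repeat with period 4: SZMH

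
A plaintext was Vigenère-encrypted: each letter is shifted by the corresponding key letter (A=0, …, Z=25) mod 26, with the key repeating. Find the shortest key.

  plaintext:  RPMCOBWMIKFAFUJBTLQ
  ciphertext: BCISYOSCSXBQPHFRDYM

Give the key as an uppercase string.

  i= 0: B-R = 10 → K
  i= 1: C-P = 13 → N
  i= 2: I-M = 22 → W
  i= 3: S-C = 16 → Q
  i= 4: Y-O = 10 → K
  i= 5: O-B = 13 → N
  i= 6: S-W = 22 → W
  i= 7: C-M = 16 → Q
  i= 8: S-I = 10 → K
  i= 9: X-K = 13 → N
  i=10: B-F = 22 → W
  i=11: Q-A = 16 → Q
  i=12: P-F = 10 → K
  i=13: H-U = 13 → N
  i=14: F-J = 22 → W
  i=15: R-B = 16 → Q
  i=16: D-T = 10 → K
  i=17: Y-L = 13 → N
  i=18: M-Q = 22 → W
  shifts repeat with period 4: KNWQ

KNWQ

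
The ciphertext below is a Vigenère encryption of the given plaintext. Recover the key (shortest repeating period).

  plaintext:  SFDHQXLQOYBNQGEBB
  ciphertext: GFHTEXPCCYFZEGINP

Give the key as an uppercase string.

OAEM

  i= 0: G-S = 14 → O
  i= 1: F-F =  0 → A
  i= 2: H-D =  4 → E
  i= 3: T-H = 12 → M
  i= 4: E-Q = 14 → O
  i= 5: X-X =  0 → A
  i= 6: P-L =  4 → E
  i= 7: C-Q = 12 → M
  i= 8: C-O = 14 → O
  i= 9: Y-Y =  0 → A
  i=10: F-B =  4 → E
  i=11: Z-N = 12 → M
  i=12: E-Q = 14 → O
  i=13: G-G =  0 → A
  i=14: I-E =  4 → E
  i=15: N-B = 12 → M
  i=16: P-B = 14 → O
  shifts repeat with period 4: OAEM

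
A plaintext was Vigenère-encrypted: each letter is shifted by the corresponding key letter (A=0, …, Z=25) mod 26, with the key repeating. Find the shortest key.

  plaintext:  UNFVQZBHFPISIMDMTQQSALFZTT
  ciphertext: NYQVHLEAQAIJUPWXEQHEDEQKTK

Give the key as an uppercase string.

TLLARMD

  i= 0: N-U = 19 → T
  i= 1: Y-N = 11 → L
  i= 2: Q-F = 11 → L
  i= 3: V-V =  0 → A
  i= 4: H-Q = 17 → R
  i= 5: L-Z = 12 → M
  i= 6: E-B =  3 → D
  i= 7: A-H = 19 → T
  i= 8: Q-F = 11 → L
  i= 9: A-P = 11 → L
  i=10: I-I =  0 → A
  i=11: J-S = 17 → R
  i=12: U-I = 12 → M
  i=13: P-M =  3 → D
  i=14: W-D = 19 → T
  i=15: X-M = 11 → L
  i=16: E-T = 11 → L
  i=17: Q-Q =  0 → A
  i=18: H-Q = 17 → R
  i=19: E-S = 12 → M
  i=20: D-A =  3 → D
  i=21: E-L = 19 → T
  i=22: Q-F = 11 → L
  i=23: K-Z = 11 → L
  i=24: T-T =  0 → A
  i=25: K-T = 17 → R
  shifts repeat with period 7: TLLARMD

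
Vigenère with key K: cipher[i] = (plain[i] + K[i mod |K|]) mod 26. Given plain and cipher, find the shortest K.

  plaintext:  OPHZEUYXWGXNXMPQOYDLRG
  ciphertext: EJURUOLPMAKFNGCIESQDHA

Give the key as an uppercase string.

QUNS

  i= 0: E-O = 16 → Q
  i= 1: J-P = 20 → U
  i= 2: U-H = 13 → N
  i= 3: R-Z = 18 → S
  i= 4: U-E = 16 → Q
  i= 5: O-U = 20 → U
  i= 6: L-Y = 13 → N
  i= 7: P-X = 18 → S
  i= 8: M-W = 16 → Q
  i= 9: A-G = 20 → U
  i=10: K-X = 13 → N
  i=11: F-N = 18 → S
  i=12: N-X = 16 → Q
  i=13: G-M = 20 → U
  i=14: C-P = 13 → N
  i=15: I-Q = 18 → S
  i=16: E-O = 16 → Q
  i=17: S-Y = 20 → U
  i=18: Q-D = 13 → N
  i=19: D-L = 18 → S
  i=20: H-R = 16 → Q
  i=21: A-G = 20 → U
  shifts repeat with period 4: QUNS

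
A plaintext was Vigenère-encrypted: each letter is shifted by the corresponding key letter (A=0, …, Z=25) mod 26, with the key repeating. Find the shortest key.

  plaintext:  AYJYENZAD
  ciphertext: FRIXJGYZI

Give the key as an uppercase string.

FTZZ

  i= 0: F-A =  5 → F
  i= 1: R-Y = 19 → T
  i= 2: I-J = 25 → Z
  i= 3: X-Y = 25 → Z
  i= 4: J-E =  5 → F
  i= 5: G-N = 19 → T
  i= 6: Y-Z = 25 → Z
  i= 7: Z-A = 25 → Z
  i= 8: I-D =  5 → F
  shifts repeat with period 4: FTZZ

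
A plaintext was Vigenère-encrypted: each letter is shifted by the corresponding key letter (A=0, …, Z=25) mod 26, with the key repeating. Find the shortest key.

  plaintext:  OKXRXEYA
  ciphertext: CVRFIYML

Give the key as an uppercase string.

  i= 0: C-O = 14 → O
  i= 1: V-K = 11 → L
  i= 2: R-X = 20 → U
  i= 3: F-R = 14 → O
  i= 4: I-X = 11 → L
  i= 5: Y-E = 20 → U
  i= 6: M-Y = 14 → O
  i= 7: L-A = 11 → L
  shifts repeat with period 3: OLU

OLU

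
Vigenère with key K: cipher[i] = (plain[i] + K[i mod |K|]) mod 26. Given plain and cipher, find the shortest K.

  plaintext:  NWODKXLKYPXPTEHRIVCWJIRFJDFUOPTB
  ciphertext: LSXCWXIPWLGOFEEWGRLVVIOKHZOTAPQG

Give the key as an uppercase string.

  i= 0: L-N = 24 → Y
  i= 1: S-W = 22 → W
  i= 2: X-O =  9 → J
  i= 3: C-D = 25 → Z
  i= 4: W-K = 12 → M
  i= 5: X-X =  0 → A
  i= 6: I-L = 23 → X
  i= 7: P-K =  5 → F
  i= 8: W-Y = 24 → Y
  i= 9: L-P = 22 → W
  i=10: G-X =  9 → J
  i=11: O-P = 25 → Z
  i=12: F-T = 12 → M
  i=13: E-E =  0 → A
  i=14: E-H = 23 → X
  i=15: W-R =  5 → F
  i=16: G-I = 24 → Y
  i=17: R-V = 22 → W
  i=18: L-C =  9 → J
  i=19: V-W = 25 → Z
  i=20: V-J = 12 → M
  i=21: I-I =  0 → A
  i=22: O-R = 23 → X
  i=23: K-F =  5 → F
  i=24: H-J = 24 → Y
  i=25: Z-D = 22 → W
  i=26: O-F =  9 → J
  i=27: T-U = 25 → Z
  i=28: A-O = 12 → M
  i=29: P-P =  0 → A
  i=30: Q-T = 23 → X
  i=31: G-B =  5 → F
  shifts repeat with period 8: YWJZMAXF

YWJZMAXF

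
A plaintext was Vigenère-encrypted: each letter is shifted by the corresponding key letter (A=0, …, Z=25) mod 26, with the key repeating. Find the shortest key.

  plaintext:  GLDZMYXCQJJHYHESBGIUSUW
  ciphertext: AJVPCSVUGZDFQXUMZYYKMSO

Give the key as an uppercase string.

  i= 0: A-G = 20 → U
  i= 1: J-L = 24 → Y
  i= 2: V-D = 18 → S
  i= 3: P-Z = 16 → Q
  i= 4: C-M = 16 → Q
  i= 5: S-Y = 20 → U
  i= 6: V-X = 24 → Y
  i= 7: U-C = 18 → S
  i= 8: G-Q = 16 → Q
  i= 9: Z-J = 16 → Q
  i=10: D-J = 20 → U
  i=11: F-H = 24 → Y
  i=12: Q-Y = 18 → S
  i=13: X-H = 16 → Q
  i=14: U-E = 16 → Q
  i=15: M-S = 20 → U
  i=16: Z-B = 24 → Y
  i=17: Y-G = 18 → S
  i=18: Y-I = 16 → Q
  i=19: K-U = 16 → Q
  i=20: M-S = 20 → U
  i=21: S-U = 24 → Y
  i=22: O-W = 18 → S
  shifts repeat with period 5: UYSQQ

UYSQQ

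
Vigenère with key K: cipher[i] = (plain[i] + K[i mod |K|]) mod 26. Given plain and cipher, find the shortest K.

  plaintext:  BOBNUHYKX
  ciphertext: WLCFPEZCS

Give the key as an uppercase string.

  i= 0: W-B = 21 → V
  i= 1: L-O = 23 → X
  i= 2: C-B =  1 → B
  i= 3: F-N = 18 → S
  i= 4: P-U = 21 → V
  i= 5: E-H = 23 → X
  i= 6: Z-Y =  1 → B
  i= 7: C-K = 18 → S
  i= 8: S-X = 21 → V
  shifts repeat with period 4: VXBS

VXBS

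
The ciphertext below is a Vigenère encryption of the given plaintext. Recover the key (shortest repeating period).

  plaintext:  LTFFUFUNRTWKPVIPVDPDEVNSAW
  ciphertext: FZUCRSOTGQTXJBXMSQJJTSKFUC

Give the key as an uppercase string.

  i= 0: F-L = 20 → U
  i= 1: Z-T =  6 → G
  i= 2: U-F = 15 → P
  i= 3: C-F = 23 → X
  i= 4: R-U = 23 → X
  i= 5: S-F = 13 → N
  i= 6: O-U = 20 → U
  i= 7: T-N =  6 → G
  i= 8: G-R = 15 → P
  i= 9: Q-T = 23 → X
  i=10: T-W = 23 → X
  i=11: X-K = 13 → N
  i=12: J-P = 20 → U
  i=13: B-V =  6 → G
  i=14: X-I = 15 → P
  i=15: M-P = 23 → X
  i=16: S-V = 23 → X
  i=17: Q-D = 13 → N
  i=18: J-P = 20 → U
  i=19: J-D =  6 → G
  i=20: T-E = 15 → P
  i=21: S-V = 23 → X
  i=22: K-N = 23 → X
  i=23: F-S = 13 → N
  i=24: U-A = 20 → U
  i=25: C-W =  6 → G
  shifts repeat with period 6: UGPXXN

UGPXXN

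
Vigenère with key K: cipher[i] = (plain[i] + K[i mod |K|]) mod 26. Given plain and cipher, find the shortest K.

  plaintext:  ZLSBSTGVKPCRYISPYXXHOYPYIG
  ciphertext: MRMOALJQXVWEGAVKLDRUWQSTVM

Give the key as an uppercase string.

NGUNISDV

  i= 0: M-Z = 13 → N
  i= 1: R-L =  6 → G
  i= 2: M-S = 20 → U
  i= 3: O-B = 13 → N
  i= 4: A-S =  8 → I
  i= 5: L-T = 18 → S
  i= 6: J-G =  3 → D
  i= 7: Q-V = 21 → V
  i= 8: X-K = 13 → N
  i= 9: V-P =  6 → G
  i=10: W-C = 20 → U
  i=11: E-R = 13 → N
  i=12: G-Y =  8 → I
  i=13: A-I = 18 → S
  i=14: V-S =  3 → D
  i=15: K-P = 21 → V
  i=16: L-Y = 13 → N
  i=17: D-X =  6 → G
  i=18: R-X = 20 → U
  i=19: U-H = 13 → N
  i=20: W-O =  8 → I
  i=21: Q-Y = 18 → S
  i=22: S-P =  3 → D
  i=23: T-Y = 21 → V
  i=24: V-I = 13 → N
  i=25: M-G =  6 → G
  shifts repeat with period 8: NGUNISDV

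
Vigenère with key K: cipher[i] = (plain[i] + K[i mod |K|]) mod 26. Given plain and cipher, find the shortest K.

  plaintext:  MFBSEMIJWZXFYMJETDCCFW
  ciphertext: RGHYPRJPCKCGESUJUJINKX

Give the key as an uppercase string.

FBGGL

  i= 0: R-M =  5 → F
  i= 1: G-F =  1 → B
  i= 2: H-B =  6 → G
  i= 3: Y-S =  6 → G
  i= 4: P-E = 11 → L
  i= 5: R-M =  5 → F
  i= 6: J-I =  1 → B
  i= 7: P-J =  6 → G
  i= 8: C-W =  6 → G
  i= 9: K-Z = 11 → L
  i=10: C-X =  5 → F
  i=11: G-F =  1 → B
  i=12: E-Y =  6 → G
  i=13: S-M =  6 → G
  i=14: U-J = 11 → L
  i=15: J-E =  5 → F
  i=16: U-T =  1 → B
  i=17: J-D =  6 → G
  i=18: I-C =  6 → G
  i=19: N-C = 11 → L
  i=20: K-F =  5 → F
  i=21: X-W =  1 → B
  shifts repeat with period 5: FBGGL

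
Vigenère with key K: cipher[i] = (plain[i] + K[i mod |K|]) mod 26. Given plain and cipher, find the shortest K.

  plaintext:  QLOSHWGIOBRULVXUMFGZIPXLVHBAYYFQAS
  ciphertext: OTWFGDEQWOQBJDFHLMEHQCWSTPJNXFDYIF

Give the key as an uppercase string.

  i= 0: O-Q = 24 → Y
  i= 1: T-L =  8 → I
  i= 2: W-O =  8 → I
  i= 3: F-S = 13 → N
  i= 4: G-H = 25 → Z
  i= 5: D-W =  7 → H
  i= 6: E-G = 24 → Y
  i= 7: Q-I =  8 → I
  i= 8: W-O =  8 → I
  i= 9: O-B = 13 → N
  i=10: Q-R = 25 → Z
  i=11: B-U =  7 → H
  i=12: J-L = 24 → Y
  i=13: D-V =  8 → I
  i=14: F-X =  8 → I
  i=15: H-U = 13 → N
  i=16: L-M = 25 → Z
  i=17: M-F =  7 → H
  i=18: E-G = 24 → Y
  i=19: H-Z =  8 → I
  i=20: Q-I =  8 → I
  i=21: C-P = 13 → N
  i=22: W-X = 25 → Z
  i=23: S-L =  7 → H
  i=24: T-V = 24 → Y
  i=25: P-H =  8 → I
  i=26: J-B =  8 → I
  i=27: N-A = 13 → N
  i=28: X-Y = 25 → Z
  i=29: F-Y =  7 → H
  i=30: D-F = 24 → Y
  i=31: Y-Q =  8 → I
  i=32: I-A =  8 → I
  i=33: F-S = 13 → N
  shifts repeat with period 6: YIINZH

YIINZH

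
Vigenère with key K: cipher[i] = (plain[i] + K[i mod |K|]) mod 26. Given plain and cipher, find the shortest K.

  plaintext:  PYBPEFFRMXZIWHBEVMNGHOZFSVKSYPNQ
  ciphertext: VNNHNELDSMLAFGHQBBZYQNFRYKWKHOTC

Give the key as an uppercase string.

GPMSJZGM

  i= 0: V-P =  6 → G
  i= 1: N-Y = 15 → P
  i= 2: N-B = 12 → M
  i= 3: H-P = 18 → S
  i= 4: N-E =  9 → J
  i= 5: E-F = 25 → Z
  i= 6: L-F =  6 → G
  i= 7: D-R = 12 → M
  i= 8: S-M =  6 → G
  i= 9: M-X = 15 → P
  i=10: L-Z = 12 → M
  i=11: A-I = 18 → S
  i=12: F-W =  9 → J
  i=13: G-H = 25 → Z
  i=14: H-B =  6 → G
  i=15: Q-E = 12 → M
  i=16: B-V =  6 → G
  i=17: B-M = 15 → P
  i=18: Z-N = 12 → M
  i=19: Y-G = 18 → S
  i=20: Q-H =  9 → J
  i=21: N-O = 25 → Z
  i=22: F-Z =  6 → G
  i=23: R-F = 12 → M
  i=24: Y-S =  6 → G
  i=25: K-V = 15 → P
  i=26: W-K = 12 → M
  i=27: K-S = 18 → S
  i=28: H-Y =  9 → J
  i=29: O-P = 25 → Z
  i=30: T-N =  6 → G
  i=31: C-Q = 12 → M
  shifts repeat with period 8: GPMSJZGM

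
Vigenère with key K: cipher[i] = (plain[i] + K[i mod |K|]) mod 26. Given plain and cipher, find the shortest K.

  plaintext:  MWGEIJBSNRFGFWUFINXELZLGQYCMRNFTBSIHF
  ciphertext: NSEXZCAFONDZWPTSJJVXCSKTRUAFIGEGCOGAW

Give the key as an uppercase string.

BWYTRTZN

  i= 0: N-M =  1 → B
  i= 1: S-W = 22 → W
  i= 2: E-G = 24 → Y
  i= 3: X-E = 19 → T
  i= 4: Z-I = 17 → R
  i= 5: C-J = 19 → T
  i= 6: A-B = 25 → Z
  i= 7: F-S = 13 → N
  i= 8: O-N =  1 → B
  i= 9: N-R = 22 → W
  i=10: D-F = 24 → Y
  i=11: Z-G = 19 → T
  i=12: W-F = 17 → R
  i=13: P-W = 19 → T
  i=14: T-U = 25 → Z
  i=15: S-F = 13 → N
  i=16: J-I =  1 → B
  i=17: J-N = 22 → W
  i=18: V-X = 24 → Y
  i=19: X-E = 19 → T
  i=20: C-L = 17 → R
  i=21: S-Z = 19 → T
  i=22: K-L = 25 → Z
  i=23: T-G = 13 → N
  i=24: R-Q =  1 → B
  i=25: U-Y = 22 → W
  i=26: A-C = 24 → Y
  i=27: F-M = 19 → T
  i=28: I-R = 17 → R
  i=29: G-N = 19 → T
  i=30: E-F = 25 → Z
  i=31: G-T = 13 → N
  i=32: C-B =  1 → B
  i=33: O-S = 22 → W
  i=34: G-I = 24 → Y
  i=35: A-H = 19 → T
  i=36: W-F = 17 → R
  shifts repeat with period 8: BWYTRTZN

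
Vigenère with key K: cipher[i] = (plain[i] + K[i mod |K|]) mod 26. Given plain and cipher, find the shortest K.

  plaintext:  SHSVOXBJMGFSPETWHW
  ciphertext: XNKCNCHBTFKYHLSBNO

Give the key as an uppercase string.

FGSHZ

  i= 0: X-S =  5 → F
  i= 1: N-H =  6 → G
  i= 2: K-S = 18 → S
  i= 3: C-V =  7 → H
  i= 4: N-O = 25 → Z
  i= 5: C-X =  5 → F
  i= 6: H-B =  6 → G
  i= 7: B-J = 18 → S
  i= 8: T-M =  7 → H
  i= 9: F-G = 25 → Z
  i=10: K-F =  5 → F
  i=11: Y-S =  6 → G
  i=12: H-P = 18 → S
  i=13: L-E =  7 → H
  i=14: S-T = 25 → Z
  i=15: B-W =  5 → F
  i=16: N-H =  6 → G
  i=17: O-W = 18 → S
  shifts repeat with period 5: FGSHZ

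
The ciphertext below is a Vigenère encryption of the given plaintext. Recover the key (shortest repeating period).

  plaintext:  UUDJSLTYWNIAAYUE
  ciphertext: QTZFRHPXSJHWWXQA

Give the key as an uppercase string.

WZW

  i= 0: Q-U = 22 → W
  i= 1: T-U = 25 → Z
  i= 2: Z-D = 22 → W
  i= 3: F-J = 22 → W
  i= 4: R-S = 25 → Z
  i= 5: H-L = 22 → W
  i= 6: P-T = 22 → W
  i= 7: X-Y = 25 → Z
  i= 8: S-W = 22 → W
  i= 9: J-N = 22 → W
  i=10: H-I = 25 → Z
  i=11: W-A = 22 → W
  i=12: W-A = 22 → W
  i=13: X-Y = 25 → Z
  i=14: Q-U = 22 → W
  i=15: A-E = 22 → W
  shifts repeat with period 3: WZW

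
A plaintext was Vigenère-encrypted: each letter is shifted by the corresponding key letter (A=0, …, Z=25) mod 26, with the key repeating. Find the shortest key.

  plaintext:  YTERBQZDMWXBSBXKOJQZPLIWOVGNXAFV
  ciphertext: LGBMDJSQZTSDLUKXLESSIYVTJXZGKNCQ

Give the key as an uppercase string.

NNXVCTT

  i= 0: L-Y = 13 → N
  i= 1: G-T = 13 → N
  i= 2: B-E = 23 → X
  i= 3: M-R = 21 → V
  i= 4: D-B =  2 → C
  i= 5: J-Q = 19 → T
  i= 6: S-Z = 19 → T
  i= 7: Q-D = 13 → N
  i= 8: Z-M = 13 → N
  i= 9: T-W = 23 → X
  i=10: S-X = 21 → V
  i=11: D-B =  2 → C
  i=12: L-S = 19 → T
  i=13: U-B = 19 → T
  i=14: K-X = 13 → N
  i=15: X-K = 13 → N
  i=16: L-O = 23 → X
  i=17: E-J = 21 → V
  i=18: S-Q =  2 → C
  i=19: S-Z = 19 → T
  i=20: I-P = 19 → T
  i=21: Y-L = 13 → N
  i=22: V-I = 13 → N
  i=23: T-W = 23 → X
  i=24: J-O = 21 → V
  i=25: X-V =  2 → C
  i=26: Z-G = 19 → T
  i=27: G-N = 19 → T
  i=28: K-X = 13 → N
  i=29: N-A = 13 → N
  i=30: C-F = 23 → X
  i=31: Q-V = 21 → V
  shifts repeat with period 7: NNXVCTT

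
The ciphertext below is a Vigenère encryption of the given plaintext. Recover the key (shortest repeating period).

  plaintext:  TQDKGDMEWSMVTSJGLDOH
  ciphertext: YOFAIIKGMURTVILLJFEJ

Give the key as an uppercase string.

FYCQC

  i= 0: Y-T =  5 → F
  i= 1: O-Q = 24 → Y
  i= 2: F-D =  2 → C
  i= 3: A-K = 16 → Q
  i= 4: I-G =  2 → C
  i= 5: I-D =  5 → F
  i= 6: K-M = 24 → Y
  i= 7: G-E =  2 → C
  i= 8: M-W = 16 → Q
  i= 9: U-S =  2 → C
  i=10: R-M =  5 → F
  i=11: T-V = 24 → Y
  i=12: V-T =  2 → C
  i=13: I-S = 16 → Q
  i=14: L-J =  2 → C
  i=15: L-G =  5 → F
  i=16: J-L = 24 → Y
  i=17: F-D =  2 → C
  i=18: E-O = 16 → Q
  i=19: J-H =  2 → C
  shifts repeat with period 5: FYCQC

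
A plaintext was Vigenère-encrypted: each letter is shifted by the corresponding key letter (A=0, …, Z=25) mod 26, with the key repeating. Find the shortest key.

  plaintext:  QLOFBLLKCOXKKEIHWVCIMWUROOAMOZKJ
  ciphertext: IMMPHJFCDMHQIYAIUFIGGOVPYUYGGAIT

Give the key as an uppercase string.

SBYKGYU

  i= 0: I-Q = 18 → S
  i= 1: M-L =  1 → B
  i= 2: M-O = 24 → Y
  i= 3: P-F = 10 → K
  i= 4: H-B =  6 → G
  i= 5: J-L = 24 → Y
  i= 6: F-L = 20 → U
  i= 7: C-K = 18 → S
  i= 8: D-C =  1 → B
  i= 9: M-O = 24 → Y
  i=10: H-X = 10 → K
  i=11: Q-K =  6 → G
  i=12: I-K = 24 → Y
  i=13: Y-E = 20 → U
  i=14: A-I = 18 → S
  i=15: I-H =  1 → B
  i=16: U-W = 24 → Y
  i=17: F-V = 10 → K
  i=18: I-C =  6 → G
  i=19: G-I = 24 → Y
  i=20: G-M = 20 → U
  i=21: O-W = 18 → S
  i=22: V-U =  1 → B
  i=23: P-R = 24 → Y
  i=24: Y-O = 10 → K
  i=25: U-O =  6 → G
  i=26: Y-A = 24 → Y
  i=27: G-M = 20 → U
  i=28: G-O = 18 → S
  i=29: A-Z =  1 → B
  i=30: I-K = 24 → Y
  i=31: T-J = 10 → K
  shifts repeat with period 7: SBYKGYU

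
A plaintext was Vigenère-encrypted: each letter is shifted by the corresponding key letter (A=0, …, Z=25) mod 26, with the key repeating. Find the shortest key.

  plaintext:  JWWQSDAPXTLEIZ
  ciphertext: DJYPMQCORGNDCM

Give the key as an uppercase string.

UNCZ

  i= 0: D-J = 20 → U
  i= 1: J-W = 13 → N
  i= 2: Y-W =  2 → C
  i= 3: P-Q = 25 → Z
  i= 4: M-S = 20 → U
  i= 5: Q-D = 13 → N
  i= 6: C-A =  2 → C
  i= 7: O-P = 25 → Z
  i= 8: R-X = 20 → U
  i= 9: G-T = 13 → N
  i=10: N-L =  2 → C
  i=11: D-E = 25 → Z
  i=12: C-I = 20 → U
  i=13: M-Z = 13 → N
  shifts repeat with period 4: UNCZ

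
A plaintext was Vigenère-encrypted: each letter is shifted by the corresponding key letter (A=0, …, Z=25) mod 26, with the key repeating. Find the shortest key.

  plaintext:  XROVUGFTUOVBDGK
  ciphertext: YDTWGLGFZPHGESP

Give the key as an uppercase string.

BMF

  i= 0: Y-X =  1 → B
  i= 1: D-R = 12 → M
  i= 2: T-O =  5 → F
  i= 3: W-V =  1 → B
  i= 4: G-U = 12 → M
  i= 5: L-G =  5 → F
  i= 6: G-F =  1 → B
  i= 7: F-T = 12 → M
  i= 8: Z-U =  5 → F
  i= 9: P-O =  1 → B
  i=10: H-V = 12 → M
  i=11: G-B =  5 → F
  i=12: E-D =  1 → B
  i=13: S-G = 12 → M
  i=14: P-K =  5 → F
  shifts repeat with period 3: BMF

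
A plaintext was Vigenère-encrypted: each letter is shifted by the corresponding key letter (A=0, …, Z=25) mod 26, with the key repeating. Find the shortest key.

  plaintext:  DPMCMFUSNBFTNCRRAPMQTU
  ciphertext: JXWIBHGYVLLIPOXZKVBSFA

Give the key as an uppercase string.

  i= 0: J-D =  6 → G
  i= 1: X-P =  8 → I
  i= 2: W-M = 10 → K
  i= 3: I-C =  6 → G
  i= 4: B-M = 15 → P
  i= 5: H-F =  2 → C
  i= 6: G-U = 12 → M
  i= 7: Y-S =  6 → G
  i= 8: V-N =  8 → I
  i= 9: L-B = 10 → K
  i=10: L-F =  6 → G
  i=11: I-T = 15 → P
  i=12: P-N =  2 → C
  i=13: O-C = 12 → M
  i=14: X-R =  6 → G
  i=15: Z-R =  8 → I
  i=16: K-A = 10 → K
  i=17: V-P =  6 → G
  i=18: B-M = 15 → P
  i=19: S-Q =  2 → C
  i=20: F-T = 12 → M
  i=21: A-U =  6 → G
  shifts repeat with period 7: GIKGPCM

GIKGPCM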